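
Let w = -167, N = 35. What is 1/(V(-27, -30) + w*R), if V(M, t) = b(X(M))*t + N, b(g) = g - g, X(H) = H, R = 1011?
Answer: -1/168802 ≈ -5.9241e-6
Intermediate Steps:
b(g) = 0
V(M, t) = 35 (V(M, t) = 0*t + 35 = 0 + 35 = 35)
1/(V(-27, -30) + w*R) = 1/(35 - 167*1011) = 1/(35 - 168837) = 1/(-168802) = -1/168802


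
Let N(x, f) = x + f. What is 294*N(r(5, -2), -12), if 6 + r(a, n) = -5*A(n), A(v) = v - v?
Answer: -5292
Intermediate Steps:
A(v) = 0
r(a, n) = -6 (r(a, n) = -6 - 5*0 = -6 + 0 = -6)
N(x, f) = f + x
294*N(r(5, -2), -12) = 294*(-12 - 6) = 294*(-18) = -5292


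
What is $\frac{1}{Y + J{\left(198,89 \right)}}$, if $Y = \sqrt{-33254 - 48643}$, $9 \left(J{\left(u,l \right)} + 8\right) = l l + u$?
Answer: $\frac{72423}{71387866} - \frac{81 i \sqrt{81897}}{71387866} \approx 0.0010145 - 0.00032471 i$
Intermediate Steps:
$J{\left(u,l \right)} = -8 + \frac{u}{9} + \frac{l^{2}}{9}$ ($J{\left(u,l \right)} = -8 + \frac{l l + u}{9} = -8 + \frac{l^{2} + u}{9} = -8 + \frac{u + l^{2}}{9} = -8 + \left(\frac{u}{9} + \frac{l^{2}}{9}\right) = -8 + \frac{u}{9} + \frac{l^{2}}{9}$)
$Y = i \sqrt{81897}$ ($Y = \sqrt{-81897} = i \sqrt{81897} \approx 286.18 i$)
$\frac{1}{Y + J{\left(198,89 \right)}} = \frac{1}{i \sqrt{81897} + \left(-8 + \frac{1}{9} \cdot 198 + \frac{89^{2}}{9}\right)} = \frac{1}{i \sqrt{81897} + \left(-8 + 22 + \frac{1}{9} \cdot 7921\right)} = \frac{1}{i \sqrt{81897} + \left(-8 + 22 + \frac{7921}{9}\right)} = \frac{1}{i \sqrt{81897} + \frac{8047}{9}} = \frac{1}{\frac{8047}{9} + i \sqrt{81897}}$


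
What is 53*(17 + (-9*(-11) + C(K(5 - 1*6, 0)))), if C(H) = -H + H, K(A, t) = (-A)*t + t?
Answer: 6148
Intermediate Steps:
K(A, t) = t - A*t (K(A, t) = -A*t + t = t - A*t)
C(H) = 0
53*(17 + (-9*(-11) + C(K(5 - 1*6, 0)))) = 53*(17 + (-9*(-11) + 0)) = 53*(17 + (99 + 0)) = 53*(17 + 99) = 53*116 = 6148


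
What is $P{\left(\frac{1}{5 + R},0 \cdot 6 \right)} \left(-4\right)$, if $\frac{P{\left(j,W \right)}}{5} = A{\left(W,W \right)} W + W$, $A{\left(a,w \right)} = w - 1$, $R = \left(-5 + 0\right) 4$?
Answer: $0$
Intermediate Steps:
$R = -20$ ($R = \left(-5\right) 4 = -20$)
$A{\left(a,w \right)} = -1 + w$ ($A{\left(a,w \right)} = w - 1 = -1 + w$)
$P{\left(j,W \right)} = 5 W + 5 W \left(-1 + W\right)$ ($P{\left(j,W \right)} = 5 \left(\left(-1 + W\right) W + W\right) = 5 \left(W \left(-1 + W\right) + W\right) = 5 \left(W + W \left(-1 + W\right)\right) = 5 W + 5 W \left(-1 + W\right)$)
$P{\left(\frac{1}{5 + R},0 \cdot 6 \right)} \left(-4\right) = 5 \left(0 \cdot 6\right)^{2} \left(-4\right) = 5 \cdot 0^{2} \left(-4\right) = 5 \cdot 0 \left(-4\right) = 0 \left(-4\right) = 0$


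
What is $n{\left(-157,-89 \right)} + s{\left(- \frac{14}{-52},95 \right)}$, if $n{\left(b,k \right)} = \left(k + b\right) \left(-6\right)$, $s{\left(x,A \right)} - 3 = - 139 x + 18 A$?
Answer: $\frac{81941}{26} \approx 3151.6$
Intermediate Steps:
$s{\left(x,A \right)} = 3 - 139 x + 18 A$ ($s{\left(x,A \right)} = 3 + \left(- 139 x + 18 A\right) = 3 - 139 x + 18 A$)
$n{\left(b,k \right)} = - 6 b - 6 k$ ($n{\left(b,k \right)} = \left(b + k\right) \left(-6\right) = - 6 b - 6 k$)
$n{\left(-157,-89 \right)} + s{\left(- \frac{14}{-52},95 \right)} = \left(\left(-6\right) \left(-157\right) - -534\right) + \left(3 - 139 \left(- \frac{14}{-52}\right) + 18 \cdot 95\right) = \left(942 + 534\right) + \left(3 - 139 \left(\left(-14\right) \left(- \frac{1}{52}\right)\right) + 1710\right) = 1476 + \left(3 - \frac{973}{26} + 1710\right) = 1476 + \frac{43565}{26} = \frac{81941}{26}$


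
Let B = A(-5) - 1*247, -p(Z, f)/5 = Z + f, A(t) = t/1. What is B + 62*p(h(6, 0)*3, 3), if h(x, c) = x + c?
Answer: -6762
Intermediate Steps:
h(x, c) = c + x
A(t) = t (A(t) = t*1 = t)
p(Z, f) = -5*Z - 5*f (p(Z, f) = -5*(Z + f) = -5*Z - 5*f)
B = -252 (B = -5 - 1*247 = -5 - 247 = -252)
B + 62*p(h(6, 0)*3, 3) = -252 + 62*(-5*(0 + 6)*3 - 5*3) = -252 + 62*(-30*3 - 15) = -252 + 62*(-5*18 - 15) = -252 + 62*(-90 - 15) = -252 + 62*(-105) = -252 - 6510 = -6762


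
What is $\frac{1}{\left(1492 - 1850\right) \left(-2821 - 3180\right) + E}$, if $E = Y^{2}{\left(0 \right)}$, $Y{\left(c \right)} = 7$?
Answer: $\frac{1}{2148407} \approx 4.6546 \cdot 10^{-7}$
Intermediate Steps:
$E = 49$ ($E = 7^{2} = 49$)
$\frac{1}{\left(1492 - 1850\right) \left(-2821 - 3180\right) + E} = \frac{1}{\left(1492 - 1850\right) \left(-2821 - 3180\right) + 49} = \frac{1}{\left(-358\right) \left(-6001\right) + 49} = \frac{1}{2148358 + 49} = \frac{1}{2148407}$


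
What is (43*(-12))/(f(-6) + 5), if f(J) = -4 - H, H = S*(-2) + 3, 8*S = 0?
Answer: 258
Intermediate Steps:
S = 0 (S = (1/8)*0 = 0)
H = 3 (H = 0*(-2) + 3 = 0 + 3 = 3)
f(J) = -7 (f(J) = -4 - 1*3 = -4 - 3 = -7)
(43*(-12))/(f(-6) + 5) = (43*(-12))/(-7 + 5) = -516/(-2) = -516*(-1/2) = 258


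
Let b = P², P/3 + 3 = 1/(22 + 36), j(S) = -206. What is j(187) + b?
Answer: -423623/3364 ≈ -125.93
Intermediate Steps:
P = -519/58 (P = -9 + 3/(22 + 36) = -9 + 3/58 = -519/58 ≈ -8.9483)
b = 269361/3364 (b = (-519/58)² = 269361/3364 ≈ 80.072)
j(187) + b = -206 + 269361/3364 = -423623/3364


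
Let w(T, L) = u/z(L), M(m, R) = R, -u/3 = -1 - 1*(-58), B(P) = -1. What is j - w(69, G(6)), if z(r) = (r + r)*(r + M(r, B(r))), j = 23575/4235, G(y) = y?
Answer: 142579/16940 ≈ 8.4167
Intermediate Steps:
j = 4715/847 (j = 23575*(1/4235) = 4715/847 ≈ 5.5667)
u = -171 (u = -3*(-1 - 1*(-58)) = -3*(-1 + 58) = -3*57 = -171)
z(r) = 2*r*(-1 + r) (z(r) = (r + r)*(r - 1) = (2*r)*(-1 + r) = 2*r*(-1 + r))
w(T, L) = -171/(2*L*(-1 + L)) (w(T, L) = -171*1/(2*L*(-1 + L)) = -171/(2*L*(-1 + L)))
j - w(69, G(6)) = 4715/847 - (-171)/(2*6*(-1 + 6)) = 4715/847 - (-171)/(2*6*5) = 4715/847 - 1*(-57/20) = 4715/847 + 57/20 = 142579/16940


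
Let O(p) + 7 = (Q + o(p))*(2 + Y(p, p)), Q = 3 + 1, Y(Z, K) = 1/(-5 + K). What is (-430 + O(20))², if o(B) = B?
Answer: 3751969/25 ≈ 1.5008e+5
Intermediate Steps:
Q = 4
O(p) = -7 + (2 + 1/(-5 + p))*(4 + p) (O(p) = -7 + (4 + p)*(2 + 1/(-5 + p)) = -7 + (2 + 1/(-5 + p))*(4 + p))
(-430 + O(20))² = (-430 + (-1 - 8*20 + 2*20²)/(-5 + 20))² = (-430 + (-1 - 160 + 2*400)/15)² = (-430 + (-1 - 160 + 800)/15)² = (-430 + (1/15)*639)² = (-430 + 213/5)² = (-1937/5)² = 3751969/25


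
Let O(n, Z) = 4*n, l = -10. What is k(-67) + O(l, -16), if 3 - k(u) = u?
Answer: 30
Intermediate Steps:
k(u) = 3 - u
k(-67) + O(l, -16) = (3 - 1*(-67)) + 4*(-10) = (3 + 67) - 40 = 70 - 40 = 30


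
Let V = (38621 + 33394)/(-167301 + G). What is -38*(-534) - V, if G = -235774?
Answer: 1635853983/80615 ≈ 20292.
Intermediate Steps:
V = -14403/80615 (V = (38621 + 33394)/(-167301 - 235774) = 72015/(-403075) = 72015*(-1/403075) = -14403/80615 ≈ -0.17866)
-38*(-534) - V = -38*(-534) - 1*(-14403/80615) = 20292 + 14403/80615 = 1635853983/80615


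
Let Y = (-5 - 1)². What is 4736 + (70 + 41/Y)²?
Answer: 12696577/1296 ≈ 9796.7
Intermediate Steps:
Y = 36 (Y = (-6)² = 36)
4736 + (70 + 41/Y)² = 4736 + (70 + 41/36)² = 4736 + (2561/36)² = 4736 + 6558721/1296 = 12696577/1296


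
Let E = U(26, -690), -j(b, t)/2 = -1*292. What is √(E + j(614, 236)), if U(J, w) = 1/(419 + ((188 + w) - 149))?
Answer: √7858246/116 ≈ 24.166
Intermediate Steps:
j(b, t) = 584 (j(b, t) = -(-2)*292 = -2*(-292) = 584)
U(J, w) = 1/(458 + w) (U(J, w) = 1/(419 + (39 + w)) = 1/(458 + w))
E = -1/232 (E = 1/(458 - 690) = 1/(-232) = -1/232 ≈ -0.0043103)
√(E + j(614, 236)) = √(-1/232 + 584) = √(135487/232) = √7858246/116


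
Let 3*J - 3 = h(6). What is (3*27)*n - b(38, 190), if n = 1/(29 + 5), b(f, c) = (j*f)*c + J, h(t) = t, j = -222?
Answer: 54496539/34 ≈ 1.6028e+6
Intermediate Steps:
J = 3 (J = 1 + (1/3)*6 = 1 + 2 = 3)
b(f, c) = 3 - 222*c*f (b(f, c) = (-222*f)*c + 3 = -222*c*f + 3 = 3 - 222*c*f)
n = 1/34 ≈ 0.029412
(3*27)*n - b(38, 190) = (3*27)*(1/34) - (3 - 222*190*38) = 81*(1/34) - (3 - 1602840) = 81/34 - 1*(-1602837) = 81/34 + 1602837 = 54496539/34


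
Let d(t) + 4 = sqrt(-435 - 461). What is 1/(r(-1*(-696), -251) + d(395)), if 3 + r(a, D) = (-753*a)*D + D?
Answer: 65772915/8652152695194898 - 2*I*sqrt(14)/4326076347597449 ≈ 7.6019e-9 - 1.7298e-15*I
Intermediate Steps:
d(t) = -4 + 8*I*sqrt(14) (d(t) = -4 + sqrt(-435 - 461) = -4 + sqrt(-896) = -4 + 8*I*sqrt(14))
r(a, D) = -3 + D - 753*D*a (r(a, D) = -3 + ((-753*a)*D + D) = -3 + (-753*D*a + D) = -3 + (D - 753*D*a) = -3 + D - 753*D*a)
1/(r(-1*(-696), -251) + d(395)) = 1/((-3 - 251 - 753*(-251)*(-1*(-696))) + (-4 + 8*I*sqrt(14))) = 1/((-3 - 251 - 753*(-251)*696) + (-4 + 8*I*sqrt(14))) = 1/((-3 - 251 + 131546088) + (-4 + 8*I*sqrt(14))) = 1/(131545834 + (-4 + 8*I*sqrt(14))) = 1/(131545830 + 8*I*sqrt(14))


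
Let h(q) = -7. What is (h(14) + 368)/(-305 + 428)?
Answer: 361/123 ≈ 2.9350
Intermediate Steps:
(h(14) + 368)/(-305 + 428) = (-7 + 368)/(-305 + 428) = 361/123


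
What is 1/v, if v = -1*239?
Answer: -1/239 ≈ -0.0041841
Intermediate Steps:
v = -239
1/v = 1/(-239) = -1/239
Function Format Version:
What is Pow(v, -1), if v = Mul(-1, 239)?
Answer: Rational(-1, 239) ≈ -0.0041841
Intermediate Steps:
v = -239
Pow(v, -1) = Pow(-239, -1) = Rational(-1, 239)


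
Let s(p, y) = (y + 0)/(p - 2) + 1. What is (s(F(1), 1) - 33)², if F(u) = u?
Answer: 1089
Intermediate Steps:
s(p, y) = 1 + y/(-2 + p) (s(p, y) = y/(-2 + p) + 1 = 1 + y/(-2 + p))
(s(F(1), 1) - 33)² = ((-2 + 1 + 1)/(-2 + 1) - 33)² = (0/(-1) - 33)² = (-1*0 - 33)² = (0 - 33)² = (-33)² = 1089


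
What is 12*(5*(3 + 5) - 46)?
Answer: -72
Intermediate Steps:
12*(5*(3 + 5) - 46) = 12*(5*8 - 46) = 12*(40 - 46) = 12*(-6) = -72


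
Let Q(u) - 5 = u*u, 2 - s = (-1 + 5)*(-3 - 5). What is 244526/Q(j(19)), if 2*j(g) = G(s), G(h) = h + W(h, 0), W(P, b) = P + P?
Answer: 122263/1303 ≈ 93.832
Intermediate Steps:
W(P, b) = 2*P
s = 34 (s = 2 - (-1 + 5)*(-3 - 5) = 2 - 4*(-8) = 2 - 1*(-32) = 2 + 32 = 34)
G(h) = 3*h (G(h) = h + 2*h = 3*h)
j(g) = 51 (j(g) = (3*34)/2 = (1/2)*102 = 51)
Q(u) = 5 + u**2 (Q(u) = 5 + u*u = 5 + u**2)
244526/Q(j(19)) = 244526/(5 + 51**2) = 244526/(5 + 2601) = 244526/2606 = 244526*(1/2606) = 122263/1303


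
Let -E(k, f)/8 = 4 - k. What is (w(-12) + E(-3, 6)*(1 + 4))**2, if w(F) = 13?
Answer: 71289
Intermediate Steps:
E(k, f) = -32 + 8*k (E(k, f) = -8*(4 - k) = -32 + 8*k)
(w(-12) + E(-3, 6)*(1 + 4))**2 = (13 + (-32 + 8*(-3))*(1 + 4))**2 = (13 + (-32 - 24)*5)**2 = (13 - 56*5)**2 = (13 - 280)**2 = (-267)**2 = 71289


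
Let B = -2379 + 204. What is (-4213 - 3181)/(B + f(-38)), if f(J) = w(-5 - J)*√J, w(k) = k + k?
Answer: 5360650/1632051 + 162668*I*√38/1632051 ≈ 3.2846 + 0.61441*I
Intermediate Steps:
w(k) = 2*k
B = -2175
f(J) = √J*(-10 - 2*J) (f(J) = (2*(-5 - J))*√J = (-10 - 2*J)*√J = √J*(-10 - 2*J))
(-4213 - 3181)/(B + f(-38)) = (-4213 - 3181)/(-2175 + 2*√(-38)*(-5 - 1*(-38))) = -7394/(-2175 + 2*(I*√38)*(-5 + 38)) = -7394/(-2175 + 2*(I*√38)*33) = -7394/(-2175 + 66*I*√38)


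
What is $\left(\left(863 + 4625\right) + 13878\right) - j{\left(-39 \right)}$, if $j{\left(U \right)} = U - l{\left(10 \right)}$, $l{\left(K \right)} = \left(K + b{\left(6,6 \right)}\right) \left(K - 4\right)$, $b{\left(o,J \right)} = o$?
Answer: $19501$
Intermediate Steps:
$l{\left(K \right)} = \left(-4 + K\right) \left(6 + K\right)$ ($l{\left(K \right)} = \left(K + 6\right) \left(K - 4\right) = \left(6 + K\right) \left(-4 + K\right) = \left(-4 + K\right) \left(6 + K\right)$)
$j{\left(U \right)} = -96 + U$ ($j{\left(U \right)} = U - \left(-24 + 10^{2} + 2 \cdot 10\right) = U - \left(-24 + 100 + 20\right) = U - 96 = -96 + U$)
$\left(\left(863 + 4625\right) + 13878\right) - j{\left(-39 \right)} = \left(\left(863 + 4625\right) + 13878\right) - \left(-96 - 39\right) = \left(5488 + 13878\right) - -135 = 19366 + 135 = 19501$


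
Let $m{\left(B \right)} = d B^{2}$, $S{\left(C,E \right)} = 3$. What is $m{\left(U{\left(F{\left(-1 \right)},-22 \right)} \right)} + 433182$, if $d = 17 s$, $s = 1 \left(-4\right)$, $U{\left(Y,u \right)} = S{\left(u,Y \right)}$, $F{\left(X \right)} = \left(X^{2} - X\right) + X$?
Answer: $432570$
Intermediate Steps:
$F{\left(X \right)} = X^{2}$
$U{\left(Y,u \right)} = 3$
$s = -4$
$d = -68$ ($d = 17 \left(-4\right) = -68$)
$m{\left(B \right)} = - 68 B^{2}$
$m{\left(U{\left(F{\left(-1 \right)},-22 \right)} \right)} + 433182 = - 68 \cdot 3^{2} + 433182 = \left(-68\right) 9 + 433182 = -612 + 433182 = 432570$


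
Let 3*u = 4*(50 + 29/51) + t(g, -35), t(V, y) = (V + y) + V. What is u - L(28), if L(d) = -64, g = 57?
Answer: 24137/153 ≈ 157.76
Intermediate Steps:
t(V, y) = y + 2*V
u = 14345/153 (u = (4*(50 + 29/51) + (-35 + 2*57))/3 = (4*(50 + 29*(1/51)) + (-35 + 114))/3 = (4*(50 + 29/51) + 79)/3 = (4*(2579/51) + 79)/3 = (10316/51 + 79)/3 = (⅓)*(14345/51) = 14345/153 ≈ 93.758)
u - L(28) = 14345/153 - 1*(-64) = 14345/153 + 64 = 24137/153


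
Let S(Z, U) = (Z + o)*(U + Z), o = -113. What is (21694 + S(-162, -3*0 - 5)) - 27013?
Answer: 40606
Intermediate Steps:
S(Z, U) = (-113 + Z)*(U + Z) (S(Z, U) = (Z - 113)*(U + Z) = (-113 + Z)*(U + Z))
(21694 + S(-162, -3*0 - 5)) - 27013 = (21694 + ((-162)**2 - 113*(-3*0 - 5) - 113*(-162) + (-3*0 - 5)*(-162))) - 27013 = (21694 + (26244 - 113*(0 - 5) + 18306 + (0 - 5)*(-162))) - 27013 = (21694 + (26244 - 113*(-5) + 18306 - 5*(-162))) - 27013 = (21694 + (26244 + 565 + 18306 + 810)) - 27013 = (21694 + 45925) - 27013 = 67619 - 27013 = 40606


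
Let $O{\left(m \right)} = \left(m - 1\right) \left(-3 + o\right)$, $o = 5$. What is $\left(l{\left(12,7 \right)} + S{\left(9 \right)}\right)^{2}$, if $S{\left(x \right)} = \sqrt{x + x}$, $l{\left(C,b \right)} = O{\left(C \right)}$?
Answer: $502 + 132 \sqrt{2} \approx 688.68$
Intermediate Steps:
$O{\left(m \right)} = -2 + 2 m$ ($O{\left(m \right)} = \left(m - 1\right) \left(-3 + 5\right) = \left(-1 + m\right) 2 = -2 + 2 m$)
$l{\left(C,b \right)} = -2 + 2 C$
$S{\left(x \right)} = \sqrt{2} \sqrt{x}$ ($S{\left(x \right)} = \sqrt{2 x} = \sqrt{2} \sqrt{x}$)
$\left(l{\left(12,7 \right)} + S{\left(9 \right)}\right)^{2} = \left(\left(-2 + 2 \cdot 12\right) + \sqrt{2} \sqrt{9}\right)^{2} = \left(\left(-2 + 24\right) + \sqrt{2} \cdot 3\right)^{2} = \left(22 + 3 \sqrt{2}\right)^{2}$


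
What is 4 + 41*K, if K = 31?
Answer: 1275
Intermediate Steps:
4 + 41*K = 4 + 41*31 = 4 + 1271 = 1275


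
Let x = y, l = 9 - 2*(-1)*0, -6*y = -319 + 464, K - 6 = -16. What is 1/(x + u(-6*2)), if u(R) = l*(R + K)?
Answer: -6/1333 ≈ -0.0045011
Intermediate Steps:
K = -10 (K = 6 - 16 = -10)
y = -145/6 (y = -(-319 + 464)/6 = -1/6*145 = -145/6 ≈ -24.167)
l = 9 (l = 9 + 2*0 = 9 + 0 = 9)
u(R) = -90 + 9*R (u(R) = 9*(R - 10) = 9*(-10 + R) = -90 + 9*R)
x = -145/6 ≈ -24.167
1/(x + u(-6*2)) = 1/(-145/6 + (-90 + 9*(-6*2))) = 1/(-145/6 + (-90 + 9*(-12))) = 1/(-145/6 + (-90 - 108)) = 1/(-145/6 - 198) = 1/(-1333/6) = -6/1333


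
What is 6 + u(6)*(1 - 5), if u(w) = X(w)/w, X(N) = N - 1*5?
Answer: 16/3 ≈ 5.3333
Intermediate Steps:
X(N) = -5 + N (X(N) = N - 5 = -5 + N)
u(w) = (-5 + w)/w
6 + u(6)*(1 - 5) = 6 + ((-5 + 6)/6)*(1 - 5) = 6 + ((⅙)*1)*(-4) = 6 + (⅙)*(-4) = 6 - ⅔ = 16/3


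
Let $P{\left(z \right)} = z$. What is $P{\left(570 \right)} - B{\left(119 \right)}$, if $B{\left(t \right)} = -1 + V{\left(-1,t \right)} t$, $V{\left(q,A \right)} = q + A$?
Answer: $-13471$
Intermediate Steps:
$V{\left(q,A \right)} = A + q$
$B{\left(t \right)} = -1 + t \left(-1 + t\right)$ ($B{\left(t \right)} = -1 + \left(t - 1\right) t = -1 + \left(-1 + t\right) t = -1 + t \left(-1 + t\right)$)
$P{\left(570 \right)} - B{\left(119 \right)} = 570 - \left(-1 + 119 \left(-1 + 119\right)\right) = 570 - \left(-1 + 119 \cdot 118\right) = 570 - \left(-1 + 14042\right) = 570 - 14041 = -13471$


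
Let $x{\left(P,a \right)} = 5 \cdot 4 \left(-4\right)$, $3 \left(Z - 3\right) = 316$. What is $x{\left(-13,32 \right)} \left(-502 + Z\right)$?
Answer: $\frac{94480}{3} \approx 31493.0$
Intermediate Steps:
$Z = \frac{325}{3}$ ($Z = 3 + \frac{1}{3} \cdot 316 = 3 + \frac{316}{3} = \frac{325}{3} \approx 108.33$)
$x{\left(P,a \right)} = -80$ ($x{\left(P,a \right)} = 20 \left(-4\right) = -80$)
$x{\left(-13,32 \right)} \left(-502 + Z\right) = - 80 \left(-502 + \frac{325}{3}\right) = \left(-80\right) \left(- \frac{1181}{3}\right) = \frac{94480}{3}$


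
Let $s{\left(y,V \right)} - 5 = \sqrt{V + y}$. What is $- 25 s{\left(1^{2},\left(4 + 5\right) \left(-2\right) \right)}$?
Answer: $-125 - 25 i \sqrt{17} \approx -125.0 - 103.08 i$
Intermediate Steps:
$s{\left(y,V \right)} = 5 + \sqrt{V + y}$
$- 25 s{\left(1^{2},\left(4 + 5\right) \left(-2\right) \right)} = - 25 \left(5 + \sqrt{\left(4 + 5\right) \left(-2\right) + 1^{2}}\right) = - 25 \left(5 + \sqrt{9 \left(-2\right) + 1}\right) = - 25 \left(5 + \sqrt{-18 + 1}\right) = - 25 \left(5 + \sqrt{-17}\right) = - 25 \left(5 + i \sqrt{17}\right) = -125 - 25 i \sqrt{17}$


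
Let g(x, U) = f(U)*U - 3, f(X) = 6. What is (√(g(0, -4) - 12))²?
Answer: -39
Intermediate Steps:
g(x, U) = -3 + 6*U (g(x, U) = 6*U - 3 = -3 + 6*U)
(√(g(0, -4) - 12))² = (√((-3 + 6*(-4)) - 12))² = (√((-3 - 24) - 12))² = (√(-27 - 12))² = (√(-39))² = (I*√39)² = -39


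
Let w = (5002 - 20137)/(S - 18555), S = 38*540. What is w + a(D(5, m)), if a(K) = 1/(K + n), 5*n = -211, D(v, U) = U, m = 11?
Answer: -158059/20436 ≈ -7.7343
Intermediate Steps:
S = 20520
n = -211/5 (n = (⅕)*(-211) = -211/5 ≈ -42.200)
a(K) = 1/(-211/5 + K) (a(K) = 1/(K - 211/5) = 1/(-211/5 + K))
w = -1009/131 (w = (5002 - 20137)/(20520 - 18555) = -15135/1965 = -15135*1/1965 = -1009/131 ≈ -7.7023)
w + a(D(5, m)) = -1009/131 + 5/(-211 + 5*11) = -1009/131 + 5/(-211 + 55) = -1009/131 + 5/(-156) = -1009/131 + 5*(-1/156) = -1009/131 - 5/156 = -158059/20436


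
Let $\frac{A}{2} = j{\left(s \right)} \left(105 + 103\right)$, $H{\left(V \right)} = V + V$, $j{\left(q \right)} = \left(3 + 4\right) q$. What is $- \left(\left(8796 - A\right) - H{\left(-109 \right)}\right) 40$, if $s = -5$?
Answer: $-942960$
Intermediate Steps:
$j{\left(q \right)} = 7 q$
$H{\left(V \right)} = 2 V$
$A = -14560$ ($A = 2 \cdot 7 \left(-5\right) \left(105 + 103\right) = 2 \left(\left(-35\right) 208\right) = 2 \left(-7280\right) = -14560$)
$- \left(\left(8796 - A\right) - H{\left(-109 \right)}\right) 40 = - \left(\left(8796 - -14560\right) - 2 \left(-109\right)\right) 40 = - \left(\left(8796 + 14560\right) - -218\right) 40 = - \left(23356 + 218\right) 40 = - 23574 \cdot 40 = \left(-1\right) 942960 = -942960$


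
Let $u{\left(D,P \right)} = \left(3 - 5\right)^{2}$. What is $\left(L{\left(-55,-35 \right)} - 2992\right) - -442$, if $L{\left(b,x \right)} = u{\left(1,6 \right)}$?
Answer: $-2546$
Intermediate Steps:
$u{\left(D,P \right)} = 4$ ($u{\left(D,P \right)} = \left(-2\right)^{2} = 4$)
$L{\left(b,x \right)} = 4$
$\left(L{\left(-55,-35 \right)} - 2992\right) - -442 = \left(4 - 2992\right) - -442 = -2988 + \left(448 - 6\right) = -2988 + 442 = -2546$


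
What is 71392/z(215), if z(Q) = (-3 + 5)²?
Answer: 17848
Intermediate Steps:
z(Q) = 4 (z(Q) = 2² = 4)
71392/z(215) = 71392/4 = 71392*(¼) = 17848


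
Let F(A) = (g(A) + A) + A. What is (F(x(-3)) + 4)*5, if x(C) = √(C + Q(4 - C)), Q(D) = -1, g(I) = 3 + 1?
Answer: 40 + 20*I ≈ 40.0 + 20.0*I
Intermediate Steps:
g(I) = 4
x(C) = √(-1 + C) (x(C) = √(C - 1) = √(-1 + C))
F(A) = 4 + 2*A (F(A) = (4 + A) + A = 4 + 2*A)
(F(x(-3)) + 4)*5 = ((4 + 2*√(-1 - 3)) + 4)*5 = ((4 + 2*√(-4)) + 4)*5 = ((4 + 2*(2*I)) + 4)*5 = ((4 + 4*I) + 4)*5 = (8 + 4*I)*5 = 40 + 20*I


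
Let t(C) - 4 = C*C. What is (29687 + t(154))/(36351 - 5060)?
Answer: 53407/31291 ≈ 1.7068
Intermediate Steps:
t(C) = 4 + C**2 (t(C) = 4 + C*C = 4 + C**2)
(29687 + t(154))/(36351 - 5060) = (29687 + (4 + 154**2))/(36351 - 5060) = (29687 + (4 + 23716))/31291 = (29687 + 23720)*(1/31291) = 53407*(1/31291) = 53407/31291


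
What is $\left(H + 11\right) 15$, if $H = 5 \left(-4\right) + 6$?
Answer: $-45$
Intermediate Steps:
$H = -14$ ($H = -20 + 6 = -14$)
$\left(H + 11\right) 15 = \left(-14 + 11\right) 15 = \left(-3\right) 15 = -45$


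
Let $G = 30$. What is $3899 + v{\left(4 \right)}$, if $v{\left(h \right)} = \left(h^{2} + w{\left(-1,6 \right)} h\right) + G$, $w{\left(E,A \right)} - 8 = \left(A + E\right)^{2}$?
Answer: $4077$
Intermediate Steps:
$w{\left(E,A \right)} = 8 + \left(A + E\right)^{2}$
$v{\left(h \right)} = 30 + h^{2} + 33 h$ ($v{\left(h \right)} = \left(h^{2} + \left(8 + \left(6 - 1\right)^{2}\right) h\right) + 30 = \left(h^{2} + \left(8 + 5^{2}\right) h\right) + 30 = \left(h^{2} + \left(8 + 25\right) h\right) + 30 = \left(h^{2} + 33 h\right) + 30 = 30 + h^{2} + 33 h$)
$3899 + v{\left(4 \right)} = 3899 + \left(30 + 4^{2} + 33 \cdot 4\right) = 3899 + \left(30 + 16 + 132\right) = 3899 + 178 = 4077$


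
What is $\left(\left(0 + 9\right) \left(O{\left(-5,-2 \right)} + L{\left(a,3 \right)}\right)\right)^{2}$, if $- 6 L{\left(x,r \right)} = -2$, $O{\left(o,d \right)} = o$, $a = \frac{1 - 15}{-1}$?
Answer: $1764$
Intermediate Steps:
$a = 14$ ($a = \left(1 - 15\right) \left(-1\right) = \left(-14\right) \left(-1\right) = 14$)
$L{\left(x,r \right)} = \frac{1}{3}$ ($L{\left(x,r \right)} = \left(- \frac{1}{6}\right) \left(-2\right) = \frac{1}{3}$)
$\left(\left(0 + 9\right) \left(O{\left(-5,-2 \right)} + L{\left(a,3 \right)}\right)\right)^{2} = \left(\left(0 + 9\right) \left(-5 + \frac{1}{3}\right)\right)^{2} = \left(9 \left(- \frac{14}{3}\right)\right)^{2} = \left(-42\right)^{2} = 1764$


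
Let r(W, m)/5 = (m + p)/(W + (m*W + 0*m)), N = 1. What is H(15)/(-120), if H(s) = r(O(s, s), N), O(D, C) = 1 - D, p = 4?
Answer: 5/672 ≈ 0.0074405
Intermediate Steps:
r(W, m) = 5*(4 + m)/(W + W*m) (r(W, m) = 5*((m + 4)/(W + (m*W + 0*m))) = 5*((4 + m)/(W + (W*m + 0))) = 5*((4 + m)/(W + W*m)) = 5*(4 + m)/(W + W*m))
H(s) = 25/(2*(1 - s)) (H(s) = 5*(4 + 1)/((1 - s)*(1 + 1)) = 5*5/(1 - s*2) = 5*(½)*5/(1 - s) = 25/(2*(1 - s)))
H(15)/(-120) = (-25/(-2 + 2*15))/(-120) = -(-5)/(24*(-2 + 30)) = -(-5)/(24*28) = -1/120*(-25/28) = 5/672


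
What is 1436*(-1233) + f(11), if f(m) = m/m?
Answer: -1770587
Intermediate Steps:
f(m) = 1
1436*(-1233) + f(11) = 1436*(-1233) + 1 = -1770588 + 1 = -1770587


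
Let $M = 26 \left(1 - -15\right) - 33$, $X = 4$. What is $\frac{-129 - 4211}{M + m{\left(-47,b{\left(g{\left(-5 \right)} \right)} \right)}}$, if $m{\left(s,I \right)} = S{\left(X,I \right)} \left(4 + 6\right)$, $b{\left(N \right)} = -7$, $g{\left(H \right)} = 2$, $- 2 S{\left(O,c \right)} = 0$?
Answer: $- \frac{4340}{383} \approx -11.332$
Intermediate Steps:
$S{\left(O,c \right)} = 0$ ($S{\left(O,c \right)} = \left(- \frac{1}{2}\right) 0 = 0$)
$m{\left(s,I \right)} = 0$ ($m{\left(s,I \right)} = 0 \left(4 + 6\right) = 0 \cdot 10 = 0$)
$M = 383$ ($M = 26 \left(1 + 15\right) - 33 = 26 \cdot 16 - 33 = 416 - 33 = 383$)
$\frac{-129 - 4211}{M + m{\left(-47,b{\left(g{\left(-5 \right)} \right)} \right)}} = \frac{-129 - 4211}{383 + 0} = - \frac{4340}{383}$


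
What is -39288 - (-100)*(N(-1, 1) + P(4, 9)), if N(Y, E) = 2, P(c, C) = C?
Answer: -38188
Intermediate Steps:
-39288 - (-100)*(N(-1, 1) + P(4, 9)) = -39288 - (-100)*(2 + 9) = -39288 - (-100)*11 = -39288 - 1*(-1100) = -39288 + 1100 = -38188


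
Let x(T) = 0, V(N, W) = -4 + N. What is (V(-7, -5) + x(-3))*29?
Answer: -319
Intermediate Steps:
(V(-7, -5) + x(-3))*29 = ((-4 - 7) + 0)*29 = (-11 + 0)*29 = -11*29 = -319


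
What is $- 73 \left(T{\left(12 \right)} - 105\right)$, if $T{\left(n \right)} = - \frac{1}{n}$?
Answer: $\frac{92053}{12} \approx 7671.1$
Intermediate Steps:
$- 73 \left(T{\left(12 \right)} - 105\right) = - 73 \left(- \frac{1}{12} - 105\right) = \left(-73\right) \left(- \frac{1261}{12}\right) = \frac{92053}{12}$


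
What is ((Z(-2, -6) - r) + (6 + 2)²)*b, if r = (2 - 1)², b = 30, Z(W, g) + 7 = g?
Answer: 1500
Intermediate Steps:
Z(W, g) = -7 + g
r = 1 (r = 1² = 1)
((Z(-2, -6) - r) + (6 + 2)²)*b = (((-7 - 6) - 1*1) + (6 + 2)²)*30 = ((-13 - 1) + 8²)*30 = (-14 + 64)*30 = 50*30 = 1500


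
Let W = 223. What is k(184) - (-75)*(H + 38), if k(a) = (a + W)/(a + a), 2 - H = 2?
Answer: 1049207/368 ≈ 2851.1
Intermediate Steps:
H = 0 (H = 2 - 1*2 = 2 - 2 = 0)
k(a) = (223 + a)/(2*a) (k(a) = (a + 223)/(a + a) = (223 + a)/((2*a)) = (223 + a)*(1/(2*a)) = (223 + a)/(2*a))
k(184) - (-75)*(H + 38) = (½)*(223 + 184)/184 - (-75)*(0 + 38) = (½)*(1/184)*407 - (-75)*38 = 407/368 - 1*(-2850) = 407/368 + 2850 = 1049207/368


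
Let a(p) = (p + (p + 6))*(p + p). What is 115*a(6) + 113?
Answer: 24953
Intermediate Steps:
a(p) = 2*p*(6 + 2*p) (a(p) = (p + (6 + p))*(2*p) = (6 + 2*p)*(2*p) = 2*p*(6 + 2*p))
115*a(6) + 113 = 115*(4*6*(3 + 6)) + 113 = 115*(4*6*9) + 113 = 115*216 + 113 = 24840 + 113 = 24953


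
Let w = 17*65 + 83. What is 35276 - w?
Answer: 34088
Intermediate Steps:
w = 1188 (w = 1105 + 83 = 1188)
35276 - w = 35276 - 1*1188 = 35276 - 1188 = 34088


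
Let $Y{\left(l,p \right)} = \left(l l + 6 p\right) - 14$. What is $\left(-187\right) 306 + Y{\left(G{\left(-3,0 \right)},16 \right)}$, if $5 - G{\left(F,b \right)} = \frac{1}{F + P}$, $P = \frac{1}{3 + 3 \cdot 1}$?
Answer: $- \frac{16505179}{289} \approx -57111.0$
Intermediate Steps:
$P = \frac{1}{6}$ ($P = \frac{1}{3 + 3} = \frac{1}{6} \approx 0.16667$)
$G{\left(F,b \right)} = 5 - \frac{1}{\frac{1}{6} + F}$ ($G{\left(F,b \right)} = 5 - \frac{1}{F + \frac{1}{6}} = 5 - \frac{1}{\frac{1}{6} + F}$)
$Y{\left(l,p \right)} = -14 + l^{2} + 6 p$ ($Y{\left(l,p \right)} = \left(l^{2} + 6 p\right) - 14 = -14 + l^{2} + 6 p$)
$\left(-187\right) 306 + Y{\left(G{\left(-3,0 \right)},16 \right)} = \left(-187\right) 306 + \left(-14 + \left(\frac{-1 + 30 \left(-3\right)}{1 + 6 \left(-3\right)}\right)^{2} + 6 \cdot 16\right) = -57222 + \left(-14 + \left(\frac{-1 - 90}{1 - 18}\right)^{2} + 96\right) = -57222 + \left(-14 + \left(\frac{1}{-17} \left(-91\right)\right)^{2} + 96\right) = -57222 + \left(-14 + \left(\left(- \frac{1}{17}\right) \left(-91\right)\right)^{2} + 96\right) = -57222 + \left(-14 + \left(\frac{91}{17}\right)^{2} + 96\right) = -57222 + \left(-14 + \frac{8281}{289} + 96\right) = -57222 + \frac{31979}{289} = - \frac{16505179}{289}$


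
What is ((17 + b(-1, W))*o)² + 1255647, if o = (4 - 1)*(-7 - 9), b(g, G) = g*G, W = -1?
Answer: 2002143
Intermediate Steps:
b(g, G) = G*g
o = -48 (o = 3*(-16) = -48)
((17 + b(-1, W))*o)² + 1255647 = ((17 - 1*(-1))*(-48))² + 1255647 = ((17 + 1)*(-48))² + 1255647 = (18*(-48))² + 1255647 = (-864)² + 1255647 = 746496 + 1255647 = 2002143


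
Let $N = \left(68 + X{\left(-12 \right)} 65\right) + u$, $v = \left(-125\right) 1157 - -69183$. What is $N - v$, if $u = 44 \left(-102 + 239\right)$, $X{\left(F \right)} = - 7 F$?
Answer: $86998$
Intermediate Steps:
$u = 6028$ ($u = 44 \cdot 137 = 6028$)
$v = -75442$ ($v = -144625 + 69183 = -75442$)
$N = 11556$ ($N = \left(68 + \left(-7\right) \left(-12\right) 65\right) + 6028 = \left(68 + 84 \cdot 65\right) + 6028 = \left(68 + 5460\right) + 6028 = 5528 + 6028 = 11556$)
$N - v = 11556 - -75442 = 11556 + 75442 = 86998$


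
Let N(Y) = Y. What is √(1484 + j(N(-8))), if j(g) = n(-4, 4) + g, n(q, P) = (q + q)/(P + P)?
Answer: 5*√59 ≈ 38.406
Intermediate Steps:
n(q, P) = q/P (n(q, P) = (2*q)/((2*P)) = (2*q)*(1/(2*P)) = q/P)
j(g) = -1 + g (j(g) = -4/4 + g = -4*¼ + g = -1 + g)
√(1484 + j(N(-8))) = √(1484 + (-1 - 8)) = √(1484 - 9) = √1475 = 5*√59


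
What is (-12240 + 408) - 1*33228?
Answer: -45060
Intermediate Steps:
(-12240 + 408) - 1*33228 = -11832 - 33228 = -45060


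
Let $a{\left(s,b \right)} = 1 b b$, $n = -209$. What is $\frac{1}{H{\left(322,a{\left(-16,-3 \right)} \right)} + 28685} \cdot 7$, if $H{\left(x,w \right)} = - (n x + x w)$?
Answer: $\frac{7}{93085} \approx 7.52 \cdot 10^{-5}$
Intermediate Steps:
$a{\left(s,b \right)} = b^{2}$ ($a{\left(s,b \right)} = b b = b^{2}$)
$H{\left(x,w \right)} = 209 x - w x$ ($H{\left(x,w \right)} = - (- 209 x + x w) = - (- 209 x + w x) = 209 x - w x$)
$\frac{1}{H{\left(322,a{\left(-16,-3 \right)} \right)} + 28685} \cdot 7 = \frac{1}{322 \left(209 - \left(-3\right)^{2}\right) + 28685} \cdot 7 = \frac{1}{322 \left(209 - 9\right) + 28685} \cdot 7 = \frac{1}{322 \cdot 200 + 28685} \cdot 7 = \frac{1}{64400 + 28685} \cdot 7 = \frac{1}{93085} \cdot 7 = \frac{7}{93085}$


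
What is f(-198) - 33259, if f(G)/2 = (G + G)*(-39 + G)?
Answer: 154445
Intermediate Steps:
f(G) = 4*G*(-39 + G) (f(G) = 2*((G + G)*(-39 + G)) = 2*((2*G)*(-39 + G)) = 2*(2*G*(-39 + G)) = 4*G*(-39 + G))
f(-198) - 33259 = 4*(-198)*(-39 - 198) - 33259 = 4*(-198)*(-237) - 33259 = 187704 - 33259 = 154445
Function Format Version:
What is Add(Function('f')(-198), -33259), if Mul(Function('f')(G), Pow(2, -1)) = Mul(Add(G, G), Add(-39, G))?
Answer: 154445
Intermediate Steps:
Function('f')(G) = Mul(4, G, Add(-39, G)) (Function('f')(G) = Mul(2, Mul(Add(G, G), Add(-39, G))) = Mul(2, Mul(Mul(2, G), Add(-39, G))) = Mul(2, Mul(2, G, Add(-39, G))) = Mul(4, G, Add(-39, G)))
Add(Function('f')(-198), -33259) = Add(Mul(4, -198, Add(-39, -198)), -33259) = Add(Mul(4, -198, -237), -33259) = Add(187704, -33259) = 154445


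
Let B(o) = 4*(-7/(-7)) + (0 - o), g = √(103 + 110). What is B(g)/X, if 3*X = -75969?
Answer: -4/25323 + √213/25323 ≈ 0.00041838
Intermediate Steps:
X = -25323 (X = (⅓)*(-75969) = -25323)
g = √213 ≈ 14.595
B(o) = 4 - o (B(o) = 4*(-7*(-⅐)) - o = 4*1 - o = 4 - o)
B(g)/X = (4 - √213)/(-25323) = (4 - √213)*(-1/25323) = -4/25323 + √213/25323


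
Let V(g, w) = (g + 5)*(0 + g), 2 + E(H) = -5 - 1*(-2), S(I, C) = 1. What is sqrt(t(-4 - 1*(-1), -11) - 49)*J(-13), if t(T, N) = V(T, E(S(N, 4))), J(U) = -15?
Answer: -15*I*sqrt(55) ≈ -111.24*I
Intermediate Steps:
E(H) = -5 (E(H) = -2 + (-5 - 1*(-2)) = -2 + (-5 + 2) = -2 - 3 = -5)
V(g, w) = g*(5 + g) (V(g, w) = (5 + g)*g = g*(5 + g))
t(T, N) = T*(5 + T)
sqrt(t(-4 - 1*(-1), -11) - 49)*J(-13) = sqrt((-4 - 1*(-1))*(5 + (-4 - 1*(-1))) - 49)*(-15) = sqrt((-4 + 1)*(5 + (-4 + 1)) - 49)*(-15) = sqrt(-3*(5 - 3) - 49)*(-15) = sqrt(-3*2 - 49)*(-15) = sqrt(-6 - 49)*(-15) = sqrt(-55)*(-15) = (I*sqrt(55))*(-15) = -15*I*sqrt(55)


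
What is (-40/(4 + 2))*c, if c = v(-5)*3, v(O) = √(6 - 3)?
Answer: -20*√3 ≈ -34.641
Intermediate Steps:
v(O) = √3
c = 3*√3 (c = √3*3 = 3*√3 ≈ 5.1962)
(-40/(4 + 2))*c = (-40/(4 + 2))*(3*√3) = (-40/6)*(3*√3) = (-40*⅙)*(3*√3) = -20*√3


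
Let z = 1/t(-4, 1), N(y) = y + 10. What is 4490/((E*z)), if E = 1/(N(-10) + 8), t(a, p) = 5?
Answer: 179600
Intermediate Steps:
N(y) = 10 + y
z = 1/5 ≈ 0.20000
E = 1/8 (E = 1/((10 - 10) + 8) = 1/(0 + 8) = 1/8 ≈ 0.12500)
4490/((E*z)) = 4490/(((1/8)*(1/5))) = 4490/(1/40) = 4490*40 = 179600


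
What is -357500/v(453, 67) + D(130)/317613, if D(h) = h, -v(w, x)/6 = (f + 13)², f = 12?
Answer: 30279236/317613 ≈ 95.334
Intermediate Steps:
v(w, x) = -3750 (v(w, x) = -6*(12 + 13)² = -6*25² = -6*625 = -3750)
-357500/v(453, 67) + D(130)/317613 = -357500/(-3750) + 130/317613 = -357500*(-1/3750) + 130*(1/317613) = 286/3 + 130/317613 = 30279236/317613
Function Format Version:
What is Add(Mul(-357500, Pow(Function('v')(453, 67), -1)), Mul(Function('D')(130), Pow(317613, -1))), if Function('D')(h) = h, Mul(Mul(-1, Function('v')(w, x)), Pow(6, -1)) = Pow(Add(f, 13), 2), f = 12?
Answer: Rational(30279236, 317613) ≈ 95.334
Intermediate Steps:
Function('v')(w, x) = -3750 (Function('v')(w, x) = Mul(-6, Pow(Add(12, 13), 2)) = Mul(-6, Pow(25, 2)) = Mul(-6, 625) = -3750)
Add(Mul(-357500, Pow(Function('v')(453, 67), -1)), Mul(Function('D')(130), Pow(317613, -1))) = Add(Mul(-357500, Pow(-3750, -1)), Mul(130, Pow(317613, -1))) = Add(Mul(-357500, Rational(-1, 3750)), Mul(130, Rational(1, 317613))) = Add(Rational(286, 3), Rational(130, 317613)) = Rational(30279236, 317613)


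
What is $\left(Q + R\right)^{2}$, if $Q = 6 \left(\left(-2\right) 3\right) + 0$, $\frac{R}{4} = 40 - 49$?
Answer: $5184$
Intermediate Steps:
$R = -36$ ($R = 4 \left(40 - 49\right) = 4 \left(-9\right) = -36$)
$Q = -36$ ($Q = 6 \left(-6\right) + 0 = -36 + 0 = -36$)
$\left(Q + R\right)^{2} = \left(-36 - 36\right)^{2} = \left(-72\right)^{2} = 5184$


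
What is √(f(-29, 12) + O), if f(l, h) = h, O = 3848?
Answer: 2*√965 ≈ 62.129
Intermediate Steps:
√(f(-29, 12) + O) = √(12 + 3848) = √3860 = 2*√965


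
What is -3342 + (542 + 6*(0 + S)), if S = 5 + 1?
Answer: -2764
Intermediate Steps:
S = 6
-3342 + (542 + 6*(0 + S)) = -3342 + (542 + 6*(0 + 6)) = -3342 + (542 + 6*6) = -3342 + (542 + 36) = -3342 + 578 = -2764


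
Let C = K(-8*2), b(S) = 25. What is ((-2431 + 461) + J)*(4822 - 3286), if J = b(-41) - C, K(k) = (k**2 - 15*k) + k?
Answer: -3724800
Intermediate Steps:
K(k) = k**2 - 14*k
C = 480 (C = (-8*2)*(-14 - 8*2) = -16*(-14 - 16) = -16*(-30) = 480)
J = -455 (J = 25 - 1*480 = 25 - 480 = -455)
((-2431 + 461) + J)*(4822 - 3286) = ((-2431 + 461) - 455)*(4822 - 3286) = (-1970 - 455)*1536 = -2425*1536 = -3724800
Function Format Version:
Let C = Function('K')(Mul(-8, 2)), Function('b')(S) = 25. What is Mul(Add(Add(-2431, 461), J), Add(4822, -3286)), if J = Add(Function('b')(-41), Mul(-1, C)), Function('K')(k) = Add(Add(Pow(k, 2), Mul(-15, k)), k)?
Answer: -3724800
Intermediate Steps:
Function('K')(k) = Add(Pow(k, 2), Mul(-14, k))
C = 480 (C = Mul(Mul(-8, 2), Add(-14, Mul(-8, 2))) = Mul(-16, Add(-14, -16)) = Mul(-16, -30) = 480)
J = -455 (J = Add(25, Mul(-1, 480)) = Add(25, -480) = -455)
Mul(Add(Add(-2431, 461), J), Add(4822, -3286)) = Mul(Add(Add(-2431, 461), -455), Add(4822, -3286)) = Mul(Add(-1970, -455), 1536) = Mul(-2425, 1536) = -3724800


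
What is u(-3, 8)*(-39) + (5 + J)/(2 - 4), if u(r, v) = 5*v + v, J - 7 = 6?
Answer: -1881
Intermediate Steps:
J = 13 (J = 7 + 6 = 13)
u(r, v) = 6*v
u(-3, 8)*(-39) + (5 + J)/(2 - 4) = (6*8)*(-39) + (5 + 13)/(2 - 4) = 48*(-39) + 18/(-2) = -1872 + 18*(-1/2) = -1872 - 9 = -1881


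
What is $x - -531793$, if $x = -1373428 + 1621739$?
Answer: $780104$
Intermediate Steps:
$x = 248311$
$x - -531793 = 248311 - -531793 = 248311 + 531793 = 780104$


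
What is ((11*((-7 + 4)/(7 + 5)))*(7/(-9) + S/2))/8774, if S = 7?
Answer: -539/631728 ≈ -0.00085322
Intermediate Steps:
((11*((-7 + 4)/(7 + 5)))*(7/(-9) + S/2))/8774 = ((11*((-7 + 4)/(7 + 5)))*(7/(-9) + 7/2))/8774 = ((11*(-3/12))*(7*(-⅑) + 7*(½)))*(1/8774) = ((11*(-3*1/12))*(-7/9 + 7/2))*(1/8774) = ((11*(-¼))*(49/18))*(1/8774) = -11/4*49/18*(1/8774) = -539/72*1/8774 = -539/631728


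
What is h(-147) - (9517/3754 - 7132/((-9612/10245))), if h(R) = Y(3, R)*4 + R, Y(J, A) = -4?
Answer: -23355656149/3006954 ≈ -7767.2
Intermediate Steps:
h(R) = -16 + R (h(R) = -4*4 + R = -16 + R)
h(-147) - (9517/3754 - 7132/((-9612/10245))) = (-16 - 147) - (9517/3754 - 7132/((-9612/10245))) = -163 - (9517*(1/3754) - 7132/((-9612*1/10245))) = -163 - (9517/3754 - 7132/(-3204/3415)) = -163 - (9517/3754 - 7132*(-3415/3204)) = -163 - (9517/3754 + 6088945/801) = -163 - 1*22865522647/3006954 = -163 - 22865522647/3006954 = -23355656149/3006954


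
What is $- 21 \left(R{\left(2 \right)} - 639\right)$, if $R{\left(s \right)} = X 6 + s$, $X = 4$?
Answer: $12873$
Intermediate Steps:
$R{\left(s \right)} = 24 + s$ ($R{\left(s \right)} = 4 \cdot 6 + s = 24 + s$)
$- 21 \left(R{\left(2 \right)} - 639\right) = - 21 \left(\left(24 + 2\right) - 639\right) = - 21 \left(26 - 639\right) = \left(-21\right) \left(-613\right) = 12873$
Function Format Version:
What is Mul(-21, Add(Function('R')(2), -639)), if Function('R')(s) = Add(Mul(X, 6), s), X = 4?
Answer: 12873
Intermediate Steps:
Function('R')(s) = Add(24, s) (Function('R')(s) = Add(Mul(4, 6), s) = Add(24, s))
Mul(-21, Add(Function('R')(2), -639)) = Mul(-21, Add(Add(24, 2), -639)) = Mul(-21, Add(26, -639)) = Mul(-21, -613) = 12873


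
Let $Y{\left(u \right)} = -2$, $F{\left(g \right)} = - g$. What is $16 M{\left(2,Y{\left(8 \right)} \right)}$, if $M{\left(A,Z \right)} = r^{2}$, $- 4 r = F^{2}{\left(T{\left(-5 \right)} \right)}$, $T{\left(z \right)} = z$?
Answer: $625$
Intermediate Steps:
$r = - \frac{25}{4}$ ($r = - \frac{\left(\left(-1\right) \left(-5\right)\right)^{2}}{4} = - \frac{5^{2}}{4} = \left(- \frac{1}{4}\right) 25 = - \frac{25}{4} \approx -6.25$)
$M{\left(A,Z \right)} = \frac{625}{16}$ ($M{\left(A,Z \right)} = \left(- \frac{25}{4}\right)^{2} = \frac{625}{16}$)
$16 M{\left(2,Y{\left(8 \right)} \right)} = 16 \cdot \frac{625}{16} = 625$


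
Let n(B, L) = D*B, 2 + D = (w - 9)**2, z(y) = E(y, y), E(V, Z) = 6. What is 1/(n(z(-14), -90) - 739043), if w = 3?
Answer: -1/738839 ≈ -1.3535e-6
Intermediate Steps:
z(y) = 6
D = 34 (D = -2 + (3 - 9)**2 = -2 + (-6)**2 = -2 + 36 = 34)
n(B, L) = 34*B
1/(n(z(-14), -90) - 739043) = 1/(34*6 - 739043) = 1/(204 - 739043) = 1/(-738839) = -1/738839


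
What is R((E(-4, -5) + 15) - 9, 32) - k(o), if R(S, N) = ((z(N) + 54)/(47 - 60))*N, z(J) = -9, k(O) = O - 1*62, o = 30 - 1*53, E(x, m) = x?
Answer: -335/13 ≈ -25.769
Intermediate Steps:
o = -23 (o = 30 - 53 = -23)
k(O) = -62 + O (k(O) = O - 62 = -62 + O)
R(S, N) = -45*N/13 (R(S, N) = ((-9 + 54)/(47 - 60))*N = (45/(-13))*N = (45*(-1/13))*N = -45*N/13)
R((E(-4, -5) + 15) - 9, 32) - k(o) = -45/13*32 - (-62 - 23) = -1440/13 - 1*(-85) = -1440/13 + 85 = -335/13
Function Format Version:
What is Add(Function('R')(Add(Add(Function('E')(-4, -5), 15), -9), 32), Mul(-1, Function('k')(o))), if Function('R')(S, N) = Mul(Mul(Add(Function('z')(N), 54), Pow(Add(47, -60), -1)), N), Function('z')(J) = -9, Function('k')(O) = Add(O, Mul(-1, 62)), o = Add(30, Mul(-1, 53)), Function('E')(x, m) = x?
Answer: Rational(-335, 13) ≈ -25.769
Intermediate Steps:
o = -23 (o = Add(30, -53) = -23)
Function('k')(O) = Add(-62, O) (Function('k')(O) = Add(O, -62) = Add(-62, O))
Function('R')(S, N) = Mul(Rational(-45, 13), N) (Function('R')(S, N) = Mul(Mul(Add(-9, 54), Pow(Add(47, -60), -1)), N) = Mul(Mul(45, Pow(-13, -1)), N) = Mul(Mul(45, Rational(-1, 13)), N) = Mul(Rational(-45, 13), N))
Add(Function('R')(Add(Add(Function('E')(-4, -5), 15), -9), 32), Mul(-1, Function('k')(o))) = Add(Mul(Rational(-45, 13), 32), Mul(-1, Add(-62, -23))) = Add(Rational(-1440, 13), Mul(-1, -85)) = Add(Rational(-1440, 13), 85) = Rational(-335, 13)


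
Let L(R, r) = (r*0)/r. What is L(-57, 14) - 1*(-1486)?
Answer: 1486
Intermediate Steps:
L(R, r) = 0 (L(R, r) = 0/r = 0)
L(-57, 14) - 1*(-1486) = 0 - 1*(-1486) = 0 + 1486 = 1486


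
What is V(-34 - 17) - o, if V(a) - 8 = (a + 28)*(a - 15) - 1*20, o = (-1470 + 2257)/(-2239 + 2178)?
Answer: 92653/61 ≈ 1518.9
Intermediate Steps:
o = -787/61 (o = 787/(-61) = 787*(-1/61) = -787/61 ≈ -12.902)
V(a) = -12 + (-15 + a)*(28 + a) (V(a) = 8 + ((a + 28)*(a - 15) - 1*20) = 8 + ((28 + a)*(-15 + a) - 20) = 8 + ((-15 + a)*(28 + a) - 20) = 8 + (-20 + (-15 + a)*(28 + a)) = -12 + (-15 + a)*(28 + a))
V(-34 - 17) - o = (-432 + (-34 - 17)² + 13*(-34 - 17)) - 1*(-787/61) = (-432 + (-51)² + 13*(-51)) + 787/61 = (-432 + 2601 - 663) + 787/61 = 1506 + 787/61 = 92653/61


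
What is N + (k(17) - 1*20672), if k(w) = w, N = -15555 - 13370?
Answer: -49580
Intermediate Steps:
N = -28925
N + (k(17) - 1*20672) = -28925 + (17 - 1*20672) = -28925 + (17 - 20672) = -28925 - 20655 = -49580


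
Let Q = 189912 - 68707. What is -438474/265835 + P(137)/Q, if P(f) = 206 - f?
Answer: -10625379711/6444106235 ≈ -1.6489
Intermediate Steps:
Q = 121205
-438474/265835 + P(137)/Q = -438474/265835 + (206 - 1*137)/121205 = -438474*1/265835 + (206 - 137)*(1/121205) = -438474/265835 + 69*(1/121205) = -438474/265835 + 69/121205 = -10625379711/6444106235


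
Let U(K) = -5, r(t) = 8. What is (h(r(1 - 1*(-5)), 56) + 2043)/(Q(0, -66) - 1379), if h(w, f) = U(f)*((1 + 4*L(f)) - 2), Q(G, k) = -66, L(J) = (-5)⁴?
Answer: 10452/1445 ≈ 7.2332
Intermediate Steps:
L(J) = 625
h(w, f) = -12495 (h(w, f) = -5*((1 + 4*625) - 2) = -5*((1 + 2500) - 2) = -5*(2501 - 2) = -5*2499 = -12495)
(h(r(1 - 1*(-5)), 56) + 2043)/(Q(0, -66) - 1379) = (-12495 + 2043)/(-66 - 1379) = -10452/(-1445) = -10452*(-1/1445) = 10452/1445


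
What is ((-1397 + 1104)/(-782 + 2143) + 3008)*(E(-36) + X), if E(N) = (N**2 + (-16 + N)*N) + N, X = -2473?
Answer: 2697679105/1361 ≈ 1.9821e+6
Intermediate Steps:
E(N) = N + N**2 + N*(-16 + N) (E(N) = (N**2 + N*(-16 + N)) + N = N + N**2 + N*(-16 + N))
((-1397 + 1104)/(-782 + 2143) + 3008)*(E(-36) + X) = ((-1397 + 1104)/(-782 + 2143) + 3008)*(-36*(-15 + 2*(-36)) - 2473) = (-293/1361 + 3008)*(-36*(-15 - 72) - 2473) = (-293*1/1361 + 3008)*(-36*(-87) - 2473) = (-293/1361 + 3008)*(3132 - 2473) = (4093595/1361)*659 = 2697679105/1361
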